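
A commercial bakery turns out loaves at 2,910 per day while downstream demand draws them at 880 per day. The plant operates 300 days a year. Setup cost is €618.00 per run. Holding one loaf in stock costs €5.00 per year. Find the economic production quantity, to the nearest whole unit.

Annual demand D = 880 × 300 = 264,000.
Production build-up factor (1 − d/p) = 1 − 880/2,910 = 0.6976.
Q* = √(2DS / (H(1 − d/p))) = √(2 × 264,000 × 618 / (5 × 0.6976)).
= √(326,304,000 / 3.488) ≈ 9672.187.

Q* ≈ 9,672 loaves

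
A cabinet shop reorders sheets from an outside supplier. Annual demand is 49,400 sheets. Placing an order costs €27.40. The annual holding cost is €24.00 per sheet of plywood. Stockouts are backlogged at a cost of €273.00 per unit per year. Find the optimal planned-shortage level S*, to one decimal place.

S* ≈ 28.3 sheets

With planned backorders, Q* = √(2DS/H) · √((H+B)/B).
√(2DS/H) = √(2 × 49,400 × 27.4 / 24) = 335.852.
√((H+B)/B) = √((24+273)/273) = 1.0430.
Q* ≈ 350.304.
S* = Q* · H/(H+B) = 350.304 × 24/297 ≈ 28.307.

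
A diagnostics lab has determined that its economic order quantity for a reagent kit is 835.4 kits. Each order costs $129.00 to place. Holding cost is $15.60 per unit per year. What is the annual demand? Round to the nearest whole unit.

D ≈ 42,198 kits per year

The basic EOQ model gives Q* = √(2DS/H); rearrange for the unknown.
From Q* = √(2DS/H): D = Q*²H / (2S) = 835.4² × 15.6 / (2 × 129) = 42198.191.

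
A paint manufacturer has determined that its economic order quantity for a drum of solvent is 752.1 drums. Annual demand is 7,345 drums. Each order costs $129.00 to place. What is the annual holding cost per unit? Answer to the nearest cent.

H ≈ $3.35

Invert the EOQ relation Q*² = 2DS/H.
From Q* = √(2DS/H): H = 2DS / Q*² = 2 × 7,345 × 129 / 752.1² = 3.3501.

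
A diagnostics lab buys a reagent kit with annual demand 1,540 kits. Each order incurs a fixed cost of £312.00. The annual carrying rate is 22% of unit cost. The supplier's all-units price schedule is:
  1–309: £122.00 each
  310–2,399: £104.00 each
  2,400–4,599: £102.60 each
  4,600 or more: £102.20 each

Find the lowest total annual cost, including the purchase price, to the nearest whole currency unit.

Holding cost per unit per year at price C is H = 0.22·C.
Candidates are each tier's EOQ (if it falls in that tier) and each price-break quantity.
EOQ at £122.00 = 189.2 (feasible in tier 1): TC = 1,540×£122.00 + (1,540/189.2)×312 + (189.2/2)×0.22×£122.00 = £192,958.60.
EOQ at £104.00 = 204.9 < 310, so use break Q=310: TC = 1,540×£104.00 + (1,540/310.0)×312 + (310.0/2)×0.22×£104.00 = £165,256.34.
EOQ at £102.60 = 206.3 < 2400, so use break Q=2400: TC = 1,540×£102.60 + (1,540/2400.0)×312 + (2400.0/2)×0.22×£102.60 = £185,290.60.
EOQ at £102.20 = 206.7 < 4600, so use break Q=4600: TC = 1,540×£102.20 + (1,540/4600.0)×312 + (4600.0/2)×0.22×£102.20 = £209,205.65.
Lowest total cost among the candidates is at Q = 310.0.

TC* ≈ £165,256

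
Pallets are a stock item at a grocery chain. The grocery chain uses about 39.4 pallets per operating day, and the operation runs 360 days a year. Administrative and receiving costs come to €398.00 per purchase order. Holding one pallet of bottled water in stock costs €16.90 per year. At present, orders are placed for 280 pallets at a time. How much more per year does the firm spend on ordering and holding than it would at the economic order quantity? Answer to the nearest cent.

Annual demand D = 39.4 × 360 = 14,184.
EOQ = √(2DS/H) = √(2 × 14,184 × 398 / 16.9) ≈ 817.36.
Cost at Q* = (D/Q*)S + (Q*/2)H = √(2DSH) ≈ €13,813.36.
Cost at Q = 280: (14,184/280)×398 + (280/2)×16.9 = €20,161.54 + €2,366.00 = €22,527.54.
Excess = €22,527.54 − €13,813.36 = €8,714.19.

Extra cost ≈ €8,714.19 per year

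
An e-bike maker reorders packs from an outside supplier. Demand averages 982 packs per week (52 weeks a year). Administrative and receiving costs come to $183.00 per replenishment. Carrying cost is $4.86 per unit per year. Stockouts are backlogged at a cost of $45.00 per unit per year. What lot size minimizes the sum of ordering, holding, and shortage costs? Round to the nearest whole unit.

Annual demand D = 982 × 52 = 51,064.
With planned backorders, Q* = √(2DS/H) · √((H+B)/B).
√(2DS/H) = √(2 × 51,064 × 183 / 4.86) = 1961.010.
√((H+B)/B) = √((4.86+45)/45) = 1.0526.
Q* ≈ 2064.190.

Q* ≈ 2,064 packs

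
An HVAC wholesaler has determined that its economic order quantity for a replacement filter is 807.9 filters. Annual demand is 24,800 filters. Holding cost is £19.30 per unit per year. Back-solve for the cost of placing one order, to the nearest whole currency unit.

The basic EOQ model gives Q* = √(2DS/H); rearrange for the unknown.
From Q* = √(2DS/H): S = Q*²H / (2D) = 807.9² × 19.3 / (2 × 24,800) = 253.9749.

S ≈ £254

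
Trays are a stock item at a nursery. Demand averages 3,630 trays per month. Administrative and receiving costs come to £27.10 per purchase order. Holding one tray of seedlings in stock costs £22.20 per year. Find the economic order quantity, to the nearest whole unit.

Q* ≈ 326 trays

Annual demand D = 3,630 × 12 = 43,560.
EOQ = √(2DS / H) = √(2 × 43,560 × 27.1 / 22.2).
= √(2,360,952 / 22.2) = √106,349.1892 ≈ 326.112.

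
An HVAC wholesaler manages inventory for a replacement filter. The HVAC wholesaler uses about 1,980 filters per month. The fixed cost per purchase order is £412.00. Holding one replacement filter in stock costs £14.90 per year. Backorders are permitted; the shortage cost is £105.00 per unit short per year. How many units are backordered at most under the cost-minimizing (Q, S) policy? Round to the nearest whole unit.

S* ≈ 152 filters

Annual demand D = 1,980 × 12 = 23,760.
With planned backorders, Q* = √(2DS/H) · √((H+B)/B).
√(2DS/H) = √(2 × 23,760 × 412 / 14.9) = 1146.288.
√((H+B)/B) = √((14.9+105)/105) = 1.0686.
Q* ≈ 1224.923.
S* = Q* · H/(H+B) = 1224.923 × 14.9/119.9 ≈ 152.221.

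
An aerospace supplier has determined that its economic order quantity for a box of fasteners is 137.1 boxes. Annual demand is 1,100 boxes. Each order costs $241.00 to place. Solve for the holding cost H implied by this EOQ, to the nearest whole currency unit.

H ≈ $28

The basic EOQ model gives Q* = √(2DS/H); rearrange for the unknown.
From Q* = √(2DS/H): H = 2DS / Q*² = 2 × 1,100 × 241 / 137.1² = 28.2075.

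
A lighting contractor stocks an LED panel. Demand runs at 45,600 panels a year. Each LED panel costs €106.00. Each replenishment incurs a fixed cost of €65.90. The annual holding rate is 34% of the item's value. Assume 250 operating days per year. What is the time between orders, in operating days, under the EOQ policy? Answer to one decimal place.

T ≈ 2.2 days

Holding cost H = 0.34 × €106.00 = €36.0400 per unit per year.
EOQ = √(2DS/H) = √(2 × 45,600 × 65.9 / 36.04) ≈ 408.36.
Cycle time = Q*/D × 250 = 408.36 / 45,600 × 250 ≈ 2.239 days.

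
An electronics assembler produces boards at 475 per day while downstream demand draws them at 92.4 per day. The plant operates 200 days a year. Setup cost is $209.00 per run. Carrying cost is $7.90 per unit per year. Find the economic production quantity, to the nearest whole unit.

Q* ≈ 1,102 boards

Annual demand D = 92.4 × 200 = 18,480.
Production build-up factor (1 − d/p) = 1 − 92.4/475 = 0.8055.
Q* = √(2DS / (H(1 − d/p))) = √(2 × 18,480 × 209 / (7.9 × 0.8055)).
= √(7,724,640 / 6.3632) ≈ 1101.793.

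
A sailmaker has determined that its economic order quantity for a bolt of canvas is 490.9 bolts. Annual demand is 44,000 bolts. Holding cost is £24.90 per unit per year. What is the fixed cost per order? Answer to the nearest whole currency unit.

Squaring Q* = √(2DS/H) gives Q*² = 2DS/H.
From Q* = √(2DS/H): S = Q*²H / (2D) = 490.9² × 24.9 / (2 × 44,000) = 68.1872.

S ≈ £68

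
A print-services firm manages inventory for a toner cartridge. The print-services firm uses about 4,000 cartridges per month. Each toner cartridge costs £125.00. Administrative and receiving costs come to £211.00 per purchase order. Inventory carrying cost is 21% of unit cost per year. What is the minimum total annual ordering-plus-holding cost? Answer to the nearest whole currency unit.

Annual demand D = 4,000 × 12 = 48,000.
Holding cost H = 0.21 × £125.00 = £26.2500 per unit per year.
Q* = √(2DS/H) = √(2 × 48,000 × 211 / 26.25) ≈ 878.44.
At the optimum the two cost components are equal, so total cost = 2·(Q*/2)H = Q*·H.
Minimum total = √(2DSH) = √(2 × 48,000 × 211 × 26.25) ≈ 23059.055.

TC* ≈ £23,059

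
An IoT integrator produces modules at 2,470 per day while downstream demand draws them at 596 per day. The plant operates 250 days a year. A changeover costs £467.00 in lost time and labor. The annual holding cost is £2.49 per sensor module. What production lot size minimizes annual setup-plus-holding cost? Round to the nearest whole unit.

Q* ≈ 8,583 modules

Annual demand D = 596 × 250 = 149,000.
Production build-up factor (1 − d/p) = 1 − 596/2,470 = 0.7587.
Q* = √(2DS / (H(1 − d/p))) = √(2 × 149,000 × 467 / (2.49 × 0.7587)).
= √(139,166,000 / 1.8892) ≈ 8582.831.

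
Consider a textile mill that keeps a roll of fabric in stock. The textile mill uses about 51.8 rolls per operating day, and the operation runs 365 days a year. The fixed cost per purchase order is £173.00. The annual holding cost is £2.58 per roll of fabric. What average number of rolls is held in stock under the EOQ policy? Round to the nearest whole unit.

Annual demand D = 51.8 × 365 = 18,907.
EOQ = √(2DS/H) = √(2 × 18,907 × 173 / 2.58) ≈ 1592.35.
Average inventory = Q*/2 ≈ 1592.35 / 2 = 796.177.

Average inventory ≈ 796 rolls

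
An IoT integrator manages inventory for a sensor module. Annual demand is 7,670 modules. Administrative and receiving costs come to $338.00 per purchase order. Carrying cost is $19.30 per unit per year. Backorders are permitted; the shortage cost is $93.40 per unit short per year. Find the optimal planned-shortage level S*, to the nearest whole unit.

S* ≈ 98 modules

With planned backorders, Q* = √(2DS/H) · √((H+B)/B).
√(2DS/H) = √(2 × 7,670 × 338 / 19.3) = 518.313.
√((H+B)/B) = √((19.3+93.4)/93.4) = 1.0985.
Q* ≈ 569.352.
S* = Q* · H/(H+B) = 569.352 × 19.3/112.7 ≈ 97.502.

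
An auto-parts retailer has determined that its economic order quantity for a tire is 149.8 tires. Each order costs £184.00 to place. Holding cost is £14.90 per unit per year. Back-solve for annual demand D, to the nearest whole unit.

The basic EOQ model gives Q* = √(2DS/H); rearrange for the unknown.
From Q* = √(2DS/H): D = Q*²H / (2S) = 149.8² × 14.9 / (2 × 184) = 908.578.

D ≈ 909 tires per year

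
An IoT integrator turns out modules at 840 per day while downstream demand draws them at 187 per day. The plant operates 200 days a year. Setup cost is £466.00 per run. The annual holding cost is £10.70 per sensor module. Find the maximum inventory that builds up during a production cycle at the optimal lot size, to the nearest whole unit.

Annual demand D = 187 × 200 = 37,400.
Production build-up factor (1 − d/p) = 1 − 187/840 = 0.7774.
Q* = √(2DS / (H(1 − d/p))) = √(2 × 37,400 × 466 / (10.7 × 0.7774)).
= √(34,856,800 / 8.318) ≈ 2047.080.
Maximum inventory = Q*(1 − d/p) = 2047.080 × 0.7774 ≈ 1591.361.

I_max ≈ 1,591 modules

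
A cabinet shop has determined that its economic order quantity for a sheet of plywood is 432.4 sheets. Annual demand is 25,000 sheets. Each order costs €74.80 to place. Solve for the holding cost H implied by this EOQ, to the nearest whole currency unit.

H ≈ €20

Invert the EOQ relation Q*² = 2DS/H.
From Q* = √(2DS/H): H = 2DS / Q*² = 2 × 25,000 × 74.8 / 432.4² = 20.0032.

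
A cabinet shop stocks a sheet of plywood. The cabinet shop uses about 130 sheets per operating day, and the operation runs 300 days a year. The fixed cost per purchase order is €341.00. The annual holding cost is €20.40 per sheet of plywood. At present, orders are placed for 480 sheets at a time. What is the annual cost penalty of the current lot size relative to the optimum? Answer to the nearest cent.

Extra cost ≈ €9,308.49 per year

Annual demand D = 130 × 300 = 39,000.
EOQ = √(2DS/H) = √(2 × 39,000 × 341 / 20.4) ≈ 1141.85.
Cost at Q* = (D/Q*)S + (Q*/2)H = √(2DSH) ≈ €23,293.76.
Cost at Q = 480: (39,000/480)×341 + (480/2)×20.4 = €27,706.25 + €4,896.00 = €32,602.25.
Excess = €32,602.25 − €23,293.76 = €9,308.49.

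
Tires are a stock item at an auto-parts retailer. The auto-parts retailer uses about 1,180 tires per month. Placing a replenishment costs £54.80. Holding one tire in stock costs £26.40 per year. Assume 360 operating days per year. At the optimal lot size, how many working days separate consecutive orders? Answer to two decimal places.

T ≈ 6.16 days

Annual demand D = 1,180 × 12 = 14,160.
Q* = √(2DS/H) = √(2 × 14,160 × 54.8 / 26.4) ≈ 242.46.
Cycle time = Q*/D × 360 = 242.46 / 14,160 × 360 ≈ 6.164 days.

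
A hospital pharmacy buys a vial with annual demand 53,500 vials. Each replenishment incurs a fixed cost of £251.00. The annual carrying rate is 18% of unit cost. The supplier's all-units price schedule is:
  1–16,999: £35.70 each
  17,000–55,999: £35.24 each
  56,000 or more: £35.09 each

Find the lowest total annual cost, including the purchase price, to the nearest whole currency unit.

Holding cost per unit per year at price C is H = 0.18·C.
Candidates are each tier's EOQ (if it falls in that tier) and each price-break quantity.
EOQ at £35.70 = 2044.4 (feasible in tier 1): TC = 53,500×£35.70 + (53,500/2044.4)×251 + (2044.4/2)×0.18×£35.70 = £1,923,087.09.
EOQ at £35.24 = 2057.7 < 17000, so use break Q=17000: TC = 53,500×£35.24 + (53,500/17000.0)×251 + (17000.0/2)×0.18×£35.24 = £1,940,047.11.
EOQ at £35.09 = 2062.1 < 56000, so use break Q=56000: TC = 53,500×£35.09 + (53,500/56000.0)×251 + (56000.0/2)×0.18×£35.09 = £2,054,408.39.
Lowest total cost among the candidates is at Q = 2044.4.

TC* ≈ £1,923,087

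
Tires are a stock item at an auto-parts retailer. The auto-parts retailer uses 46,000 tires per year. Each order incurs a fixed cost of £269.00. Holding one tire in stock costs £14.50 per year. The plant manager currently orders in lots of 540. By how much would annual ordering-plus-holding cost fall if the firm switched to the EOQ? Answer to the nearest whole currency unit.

EOQ = √(2DS/H) = √(2 × 46,000 × 269 / 14.5) ≈ 1306.43.
Cost at Q* = (D/Q*)S + (Q*/2)H = √(2DSH) ≈ £18,943.23.
Cost at Q = 540: (46,000/540)×269 + (540/2)×14.5 = £22,914.81 + £3,915.00 = £26,829.81.
Excess = £26,829.81 − £18,943.23 = £7,886.58.

Extra cost ≈ £7,887 per year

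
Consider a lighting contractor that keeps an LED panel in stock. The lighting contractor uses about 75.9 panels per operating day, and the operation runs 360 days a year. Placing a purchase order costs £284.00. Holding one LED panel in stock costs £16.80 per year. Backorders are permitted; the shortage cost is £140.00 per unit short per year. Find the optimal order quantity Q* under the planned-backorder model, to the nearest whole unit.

Q* ≈ 1,017 panels

Annual demand D = 75.9 × 360 = 27,324.
With planned backorders, Q* = √(2DS/H) · √((H+B)/B).
√(2DS/H) = √(2 × 27,324 × 284 / 16.8) = 961.151.
√((H+B)/B) = √((16.8+140)/140) = 1.0583.
Q* ≈ 1017.187.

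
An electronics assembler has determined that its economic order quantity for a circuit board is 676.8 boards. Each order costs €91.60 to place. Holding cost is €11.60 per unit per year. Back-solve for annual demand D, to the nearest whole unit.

The basic EOQ model gives Q* = √(2DS/H); rearrange for the unknown.
From Q* = √(2DS/H): D = Q*²H / (2S) = 676.8² × 11.6 / (2 × 91.6) = 29003.688.

D ≈ 29,004 boards per year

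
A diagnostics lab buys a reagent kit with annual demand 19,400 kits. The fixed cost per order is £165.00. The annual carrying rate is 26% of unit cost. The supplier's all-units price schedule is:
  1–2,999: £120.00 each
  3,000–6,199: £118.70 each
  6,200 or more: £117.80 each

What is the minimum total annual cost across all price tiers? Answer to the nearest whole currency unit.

Holding cost per unit per year at price C is H = 0.26·C.
For each price level, check whether its EOQ is feasible; otherwise the best quantity at that price is the breakpoint.
EOQ at £120.00 = 453.0 (feasible in tier 1): TC = 19,400×£120.00 + (19,400/453.0)×165 + (453.0/2)×0.26×£120.00 = £2,342,133.03.
EOQ at £118.70 = 455.5 < 3000, so use break Q=3000: TC = 19,400×£118.70 + (19,400/3000.0)×165 + (3000.0/2)×0.26×£118.70 = £2,350,140.00.
EOQ at £117.80 = 457.2 < 6200, so use break Q=6200: TC = 19,400×£117.80 + (19,400/6200.0)×165 + (6200.0/2)×0.26×£117.80 = £2,380,783.09.
Lowest total cost among the candidates is at Q = 453.0.

TC* ≈ £2,342,133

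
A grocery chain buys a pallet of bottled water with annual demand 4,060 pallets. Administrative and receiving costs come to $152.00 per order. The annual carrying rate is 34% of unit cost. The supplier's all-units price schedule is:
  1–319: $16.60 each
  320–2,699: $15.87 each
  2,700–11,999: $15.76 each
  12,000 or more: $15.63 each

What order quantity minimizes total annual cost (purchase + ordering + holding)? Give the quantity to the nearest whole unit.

Q* ≈ 478 pallets

Holding cost per unit per year at price C is H = 0.34·C.
Evaluate total cost at each tier's feasible EOQ or, if the EOQ is below the tier, at the tier's minimum quantity.
Tier 1 ($16.60): EOQ = 467.6 exceeds tier's upper bound 319, so this tier is dominated.
EOQ at $15.87 = 478.3 (feasible in tier 2): TC = 4,060×$15.87 + (4,060/478.3)×152 + (478.3/2)×0.34×$15.87 = $67,012.84.
EOQ at $15.76 = 479.9 < 2700, so use break Q=2700: TC = 4,060×$15.76 + (4,060/2700.0)×152 + (2700.0/2)×0.34×$15.76 = $71,448.00.
EOQ at $15.63 = 481.9 < 12000, so use break Q=12000: TC = 4,060×$15.63 + (4,060/12000.0)×152 + (12000.0/2)×0.34×$15.63 = $95,394.43.
Lowest total cost is $67,012.84 at Q = 478.3.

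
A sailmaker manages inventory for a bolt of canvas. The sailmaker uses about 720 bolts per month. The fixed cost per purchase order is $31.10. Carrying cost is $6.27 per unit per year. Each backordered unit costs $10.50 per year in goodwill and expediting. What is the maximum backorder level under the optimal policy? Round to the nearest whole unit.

S* ≈ 138 bolts

Annual demand D = 720 × 12 = 8,640.
With planned backorders, Q* = √(2DS/H) · √((H+B)/B).
√(2DS/H) = √(2 × 8,640 × 31.1 / 6.27) = 292.764.
√((H+B)/B) = √((6.27+10.5)/10.5) = 1.2638.
Q* ≈ 369.990.
S* = Q* · H/(H+B) = 369.990 × 6.27/16.77 ≈ 138.333.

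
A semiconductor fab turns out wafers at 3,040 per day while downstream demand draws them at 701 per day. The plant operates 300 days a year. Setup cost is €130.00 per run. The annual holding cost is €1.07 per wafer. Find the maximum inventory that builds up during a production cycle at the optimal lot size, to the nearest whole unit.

I_max ≈ 6,270 wafers

Annual demand D = 701 × 300 = 210,300.
Production build-up factor (1 − d/p) = 1 − 701/3,040 = 0.7694.
Q* = √(2DS / (H(1 − d/p))) = √(2 × 210,300 × 130 / (1.07 × 0.7694)).
= √(54,678,000 / 0.8233) ≈ 8149.596.
Maximum inventory = Q*(1 − d/p) = 8149.596 × 0.7694 ≈ 6270.364.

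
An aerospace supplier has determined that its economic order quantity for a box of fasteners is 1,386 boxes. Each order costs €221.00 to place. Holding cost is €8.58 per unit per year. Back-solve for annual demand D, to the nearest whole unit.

D ≈ 37,290 boxes per year

The basic EOQ model gives Q* = √(2DS/H); rearrange for the unknown.
From Q* = √(2DS/H): D = Q*²H / (2S) = 1,386² × 8.58 / (2 × 221) = 37289.922.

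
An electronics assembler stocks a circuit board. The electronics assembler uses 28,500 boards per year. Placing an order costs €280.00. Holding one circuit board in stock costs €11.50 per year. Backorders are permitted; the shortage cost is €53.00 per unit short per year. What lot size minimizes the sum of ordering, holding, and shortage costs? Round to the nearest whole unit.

With planned backorders, Q* = √(2DS/H) · √((H+B)/B).
√(2DS/H) = √(2 × 28,500 × 280 / 11.5) = 1178.060.
√((H+B)/B) = √((11.5+53)/53) = 1.1032.
Q* ≈ 1299.599.

Q* ≈ 1,300 boards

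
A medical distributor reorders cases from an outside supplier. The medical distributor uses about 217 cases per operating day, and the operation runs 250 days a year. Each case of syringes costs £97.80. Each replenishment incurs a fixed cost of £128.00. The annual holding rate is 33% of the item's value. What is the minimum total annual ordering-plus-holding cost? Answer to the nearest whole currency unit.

TC* ≈ £21,171

Annual demand D = 217 × 250 = 54,250.
Holding cost H = 0.33 × £97.80 = £32.2740 per unit per year.
The optimal lot size = √(2DS/H) = √(2 × 54,250 × 128 / 32.274) ≈ 655.98.
At the optimum the two cost components are equal, so total cost = 2·(Q*/2)H = Q*·H.
Minimum total = √(2DSH) = √(2 × 54,250 × 128 × 32.274) ≈ 21171.238.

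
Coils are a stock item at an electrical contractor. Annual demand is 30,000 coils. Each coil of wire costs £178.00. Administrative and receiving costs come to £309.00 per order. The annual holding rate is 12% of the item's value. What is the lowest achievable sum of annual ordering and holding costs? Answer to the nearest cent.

TC* ≈ £19,900.11

Holding cost H = 0.12 × £178.00 = £21.3600 per unit per year.
Q* = √(2DS/H) = √(2 × 30,000 × 309 / 21.36) ≈ 931.65.
At the optimum the two cost components are equal, so total cost = 2·(Q*/2)H = Q*·H.
Minimum total = √(2DSH) = √(2 × 30,000 × 309 × 21.36) ≈ 19900.111.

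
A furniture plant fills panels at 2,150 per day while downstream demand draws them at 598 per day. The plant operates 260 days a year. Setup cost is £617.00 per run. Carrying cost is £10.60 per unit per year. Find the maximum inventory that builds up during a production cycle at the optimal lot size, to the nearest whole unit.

Annual demand D = 598 × 260 = 155,480.
Production build-up factor (1 − d/p) = 1 − 598/2,150 = 0.7219.
Q* = √(2DS / (H(1 − d/p))) = √(2 × 155,480 × 617 / (10.6 × 0.7219)).
= √(191,862,320 / 7.6517) ≈ 5007.435.
Maximum inventory = Q*(1 − d/p) = 5007.435 × 0.7219 ≈ 3614.669.

I_max ≈ 3,615 panels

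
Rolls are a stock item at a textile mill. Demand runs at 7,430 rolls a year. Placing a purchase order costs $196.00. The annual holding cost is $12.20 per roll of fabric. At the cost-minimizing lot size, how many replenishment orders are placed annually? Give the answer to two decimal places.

EOQ = √(2DS/H) = √(2 × 7,430 × 196 / 12.2) ≈ 488.60.
Orders per year = D / Q* = 7,430 / 488.60 ≈ 15.207.

N ≈ 15.21 orders per year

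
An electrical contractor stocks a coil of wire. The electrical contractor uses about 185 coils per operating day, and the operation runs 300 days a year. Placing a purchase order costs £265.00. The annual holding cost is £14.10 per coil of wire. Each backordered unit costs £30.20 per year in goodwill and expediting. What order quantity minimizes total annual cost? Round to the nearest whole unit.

Annual demand D = 185 × 300 = 55,500.
With planned backorders, Q* = √(2DS/H) · √((H+B)/B).
√(2DS/H) = √(2 × 55,500 × 265 / 14.1) = 1444.358.
√((H+B)/B) = √((14.1+30.2)/30.2) = 1.2112.
Q* ≈ 1749.336.

Q* ≈ 1,749 coils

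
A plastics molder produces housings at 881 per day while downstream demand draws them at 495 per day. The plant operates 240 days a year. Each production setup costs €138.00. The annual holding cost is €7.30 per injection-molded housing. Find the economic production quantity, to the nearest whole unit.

Annual demand D = 495 × 240 = 118,800.
Production build-up factor (1 − d/p) = 1 − 495/881 = 0.4381.
Q* = √(2DS / (H(1 − d/p))) = √(2 × 118,800 × 138 / (7.3 × 0.4381)).
= √(32,788,800 / 3.1984) ≈ 3201.811.

Q* ≈ 3,202 housings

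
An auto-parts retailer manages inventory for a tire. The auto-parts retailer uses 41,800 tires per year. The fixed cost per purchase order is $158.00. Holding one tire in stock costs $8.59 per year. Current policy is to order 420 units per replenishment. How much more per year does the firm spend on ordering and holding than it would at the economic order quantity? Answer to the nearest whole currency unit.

Extra cost ≈ $6,877 per year

EOQ = √(2DS/H) = √(2 × 41,800 × 158 / 8.59) ≈ 1240.04.
Cost at Q* = (D/Q*)S + (Q*/2)H = √(2DSH) ≈ $10,651.93.
Cost at Q = 420: (41,800/420)×158 + (420/2)×8.59 = $15,724.76 + $1,803.90 = $17,528.66.
Excess = $17,528.66 − $10,651.93 = $6,876.73.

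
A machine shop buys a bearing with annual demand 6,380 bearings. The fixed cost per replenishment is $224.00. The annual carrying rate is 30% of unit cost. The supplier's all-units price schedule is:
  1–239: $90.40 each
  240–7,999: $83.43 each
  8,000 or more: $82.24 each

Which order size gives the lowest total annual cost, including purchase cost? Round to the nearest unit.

Holding cost per unit per year at price C is H = 0.30·C.
Evaluate total cost at each tier's feasible EOQ or, if the EOQ is below the tier, at the tier's minimum quantity.
Tier 1 ($90.40): EOQ = 324.6 exceeds tier's upper bound 239, so this tier is dominated.
EOQ at $83.43 = 337.9 (feasible in tier 2): TC = 6,380×$83.43 + (6,380/337.9)×224 + (337.9/2)×0.30×$83.43 = $540,741.47.
EOQ at $82.24 = 340.4 < 8000, so use break Q=8000: TC = 6,380×$82.24 + (6,380/8000.0)×224 + (8000.0/2)×0.30×$82.24 = $623,557.84.
Lowest total cost is $540,741.47 at Q = 337.9.

Q* ≈ 338 bearings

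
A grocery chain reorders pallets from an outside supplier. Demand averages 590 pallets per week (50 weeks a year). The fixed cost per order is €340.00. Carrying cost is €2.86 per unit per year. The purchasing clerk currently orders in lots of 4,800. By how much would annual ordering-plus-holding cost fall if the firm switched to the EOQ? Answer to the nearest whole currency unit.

Annual demand D = 590 × 50 = 29,500.
EOQ = √(2DS/H) = √(2 × 29,500 × 340 / 2.86) ≈ 2648.39.
Cost at Q* = (D/Q*)S + (Q*/2)H = √(2DSH) ≈ €7,574.40.
Cost at Q = 4,800: (29,500/4,800)×340 + (4,800/2)×2.86 = €2,089.58 + €6,864.00 = €8,953.58.
Excess = €8,953.58 − €7,574.40 = €1,379.18.

Extra cost ≈ €1,379 per year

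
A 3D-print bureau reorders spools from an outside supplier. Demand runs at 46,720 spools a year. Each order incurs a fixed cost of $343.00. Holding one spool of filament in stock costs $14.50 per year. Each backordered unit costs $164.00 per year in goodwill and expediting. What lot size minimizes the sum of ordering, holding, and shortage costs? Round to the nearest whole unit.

With planned backorders, Q* = √(2DS/H) · √((H+B)/B).
√(2DS/H) = √(2 × 46,720 × 343 / 14.5) = 1486.721.
√((H+B)/B) = √((14.5+164)/164) = 1.0433.
Q* ≈ 1551.053.

Q* ≈ 1,551 spools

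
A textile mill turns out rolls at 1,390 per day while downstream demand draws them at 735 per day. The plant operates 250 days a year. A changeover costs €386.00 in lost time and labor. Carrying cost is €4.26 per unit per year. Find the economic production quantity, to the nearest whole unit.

Q* ≈ 8,406 rolls

Annual demand D = 735 × 250 = 183,750.
Production build-up factor (1 − d/p) = 1 − 735/1,390 = 0.4712.
Q* = √(2DS / (H(1 − d/p))) = √(2 × 183,750 × 386 / (4.26 × 0.4712)).
= √(141,855,000 / 2.0074) ≈ 8406.288.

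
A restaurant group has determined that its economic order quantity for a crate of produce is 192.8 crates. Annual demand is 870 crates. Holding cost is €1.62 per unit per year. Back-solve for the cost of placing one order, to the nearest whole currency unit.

S ≈ €35

The basic EOQ model gives Q* = √(2DS/H); rearrange for the unknown.
From Q* = √(2DS/H): S = Q*²H / (2D) = 192.8² × 1.62 / (2 × 870) = 34.6083.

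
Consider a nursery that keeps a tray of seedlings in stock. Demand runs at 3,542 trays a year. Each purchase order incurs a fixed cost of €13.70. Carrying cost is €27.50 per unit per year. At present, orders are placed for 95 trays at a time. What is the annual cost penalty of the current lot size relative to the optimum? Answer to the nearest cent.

Extra cost ≈ €183.37 per year

EOQ = √(2DS/H) = √(2 × 3,542 × 13.7 / 27.5) ≈ 59.41.
Cost at Q* = (D/Q*)S + (Q*/2)H = √(2DSH) ≈ €1,633.68.
Cost at Q = 95: (3,542/95)×13.7 + (95/2)×27.5 = €510.79 + €1,306.25 = €1,817.04.
Excess = €1,817.04 − €1,633.68 = €183.37.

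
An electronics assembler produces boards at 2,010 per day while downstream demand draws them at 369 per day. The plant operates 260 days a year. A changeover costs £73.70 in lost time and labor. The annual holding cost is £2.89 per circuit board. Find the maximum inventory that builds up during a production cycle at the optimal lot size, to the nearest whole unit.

I_max ≈ 1,999 boards

Annual demand D = 369 × 260 = 95,940.
Production build-up factor (1 − d/p) = 1 − 369/2,010 = 0.8164.
Q* = √(2DS / (H(1 − d/p))) = √(2 × 95,940 × 73.7 / (2.89 × 0.8164)).
= √(14,141,556 / 2.3594) ≈ 2448.180.
Maximum inventory = Q*(1 − d/p) = 2448.180 × 0.8164 ≈ 1998.738.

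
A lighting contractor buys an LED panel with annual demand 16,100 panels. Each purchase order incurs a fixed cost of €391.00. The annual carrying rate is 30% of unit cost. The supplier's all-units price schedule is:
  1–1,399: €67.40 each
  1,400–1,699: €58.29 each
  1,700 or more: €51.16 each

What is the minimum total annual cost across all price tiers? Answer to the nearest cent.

TC* ≈ €840,424.80

Holding cost per unit per year at price C is H = 0.30·C.
Evaluate total cost at each tier's feasible EOQ or, if the EOQ is below the tier, at the tier's minimum quantity.
EOQ at €67.40 = 789.1 (feasible in tier 1): TC = 16,100×€67.40 + (16,100/789.1)×391 + (789.1/2)×0.30×€67.40 = €1,101,095.37.
EOQ at €58.29 = 848.5 < 1400, so use break Q=1400: TC = 16,100×€58.29 + (16,100/1400.0)×391 + (1400.0/2)×0.30×€58.29 = €955,206.40.
EOQ at €51.16 = 905.7 < 1700, so use break Q=1700: TC = 16,100×€51.16 + (16,100/1700.0)×391 + (1700.0/2)×0.30×€51.16 = €840,424.80.
Lowest total cost among the candidates is at Q = 1700.0.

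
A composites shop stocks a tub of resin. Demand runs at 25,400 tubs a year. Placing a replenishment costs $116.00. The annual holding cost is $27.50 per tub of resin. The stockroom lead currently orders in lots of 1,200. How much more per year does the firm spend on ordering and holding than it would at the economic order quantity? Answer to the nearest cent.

EOQ = √(2DS/H) = √(2 × 25,400 × 116 / 27.5) ≈ 462.91.
Cost at Q* = (D/Q*)S + (Q*/2)H = √(2DSH) ≈ $12,729.96.
Cost at Q = 1,200: (25,400/1,200)×116 + (1,200/2)×27.5 = $2,455.33 + $16,500.00 = $18,955.33.
Excess = $18,955.33 − $12,729.96 = $6,225.37.

Extra cost ≈ $6,225.37 per year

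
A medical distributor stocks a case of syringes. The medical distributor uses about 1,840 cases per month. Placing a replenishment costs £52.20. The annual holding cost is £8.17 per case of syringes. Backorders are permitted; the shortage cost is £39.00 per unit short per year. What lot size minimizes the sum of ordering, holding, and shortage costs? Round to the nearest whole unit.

Annual demand D = 1,840 × 12 = 22,080.
With planned backorders, Q* = √(2DS/H) · √((H+B)/B).
√(2DS/H) = √(2 × 22,080 × 52.2 / 8.17) = 531.176.
√((H+B)/B) = √((8.17+39)/39) = 1.0998.
Q* ≈ 584.170.

Q* ≈ 584 cases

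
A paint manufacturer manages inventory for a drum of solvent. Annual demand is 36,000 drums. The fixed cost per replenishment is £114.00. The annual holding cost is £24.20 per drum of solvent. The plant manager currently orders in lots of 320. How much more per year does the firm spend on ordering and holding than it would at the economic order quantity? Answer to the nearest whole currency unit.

EOQ = √(2DS/H) = √(2 × 36,000 × 114 / 24.2) ≈ 582.39.
Cost at Q* = (D/Q*)S + (Q*/2)H = √(2DSH) ≈ £14,093.74.
Cost at Q = 320: (36,000/320)×114 + (320/2)×24.2 = £12,825.00 + £3,872.00 = £16,697.00.
Excess = £16,697.00 − £14,093.74 = £2,603.26.

Extra cost ≈ £2,603 per year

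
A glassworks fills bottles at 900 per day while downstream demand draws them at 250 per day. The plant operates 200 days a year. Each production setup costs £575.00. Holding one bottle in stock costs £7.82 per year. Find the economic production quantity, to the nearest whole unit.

Q* ≈ 3,191 bottles

Annual demand D = 250 × 200 = 50,000.
Production build-up factor (1 − d/p) = 1 − 250/900 = 0.7222.
Q* = √(2DS / (H(1 − d/p))) = √(2 × 50,000 × 575 / (7.82 × 0.7222)).
= √(57,500,000 / 5.6478) ≈ 3190.767.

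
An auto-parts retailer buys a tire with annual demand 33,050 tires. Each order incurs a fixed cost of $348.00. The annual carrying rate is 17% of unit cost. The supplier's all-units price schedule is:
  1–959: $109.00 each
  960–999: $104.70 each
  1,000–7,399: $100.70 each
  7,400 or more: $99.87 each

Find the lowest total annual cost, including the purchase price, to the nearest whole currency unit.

TC* ≈ $3,347,979

Holding cost per unit per year at price C is H = 0.17·C.
For each price level, check whether its EOQ is feasible; otherwise the best quantity at that price is the breakpoint.
Tier 1 ($109.00): EOQ = 1114.2 exceeds tier's upper bound 959, so this tier is dominated.
Tier 2 ($104.70): EOQ = 1136.8 exceeds tier's upper bound 999, so this tier is dominated.
EOQ at $100.70 = 1159.2 (feasible in tier 3): TC = 33,050×$100.70 + (33,050/1159.2)×348 + (1159.2/2)×0.17×$100.70 = $3,347,979.02.
EOQ at $99.87 = 1164.0 < 7400, so use break Q=7400: TC = 33,050×$99.87 + (33,050/7400.0)×348 + (7400.0/2)×0.17×$99.87 = $3,365,075.97.
Lowest total cost among the candidates is at Q = 1159.2.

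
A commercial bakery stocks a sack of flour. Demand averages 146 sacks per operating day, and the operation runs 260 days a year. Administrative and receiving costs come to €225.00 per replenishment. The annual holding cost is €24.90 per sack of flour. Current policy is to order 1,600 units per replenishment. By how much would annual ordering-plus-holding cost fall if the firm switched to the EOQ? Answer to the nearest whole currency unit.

Annual demand D = 146 × 260 = 37,960.
EOQ = √(2DS/H) = √(2 × 37,960 × 225 / 24.9) ≈ 828.27.
Cost at Q* = (D/Q*)S + (Q*/2)H = √(2DSH) ≈ €20,623.82.
Cost at Q = 1,600: (37,960/1,600)×225 + (1,600/2)×24.9 = €5,338.12 + €19,920.00 = €25,258.12.
Excess = €25,258.12 − €20,623.82 = €4,634.31.

Extra cost ≈ €4,634 per year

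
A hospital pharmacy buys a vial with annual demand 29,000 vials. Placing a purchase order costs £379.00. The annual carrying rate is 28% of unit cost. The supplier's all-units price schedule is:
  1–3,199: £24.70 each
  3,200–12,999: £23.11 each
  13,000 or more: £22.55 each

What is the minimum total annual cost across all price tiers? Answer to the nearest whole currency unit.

Holding cost per unit per year at price C is H = 0.28·C.
Candidates are each tier's EOQ (if it falls in that tier) and each price-break quantity.
EOQ at £24.70 = 1782.8 (feasible in tier 1): TC = 29,000×£24.70 + (29,000/1782.8)×379 + (1782.8/2)×0.28×£24.70 = £728,629.94.
EOQ at £23.11 = 1843.1 < 3200, so use break Q=3200: TC = 29,000×£23.11 + (29,000/3200.0)×379 + (3200.0/2)×0.28×£23.11 = £683,977.97.
EOQ at £22.55 = 1865.9 < 13000, so use break Q=13000: TC = 29,000×£22.55 + (29,000/13000.0)×379 + (13000.0/2)×0.28×£22.55 = £695,836.46.
Lowest total cost among the candidates is at Q = 3200.0.

TC* ≈ £683,978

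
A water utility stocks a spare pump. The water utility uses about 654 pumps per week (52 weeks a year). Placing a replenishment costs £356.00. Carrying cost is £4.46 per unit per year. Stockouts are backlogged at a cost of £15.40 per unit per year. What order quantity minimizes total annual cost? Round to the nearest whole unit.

Q* ≈ 2,646 pumps

Annual demand D = 654 × 52 = 34,008.
With planned backorders, Q* = √(2DS/H) · √((H+B)/B).
√(2DS/H) = √(2 × 34,008 × 356 / 4.46) = 2330.039.
√((H+B)/B) = √((4.46+15.4)/15.4) = 1.1356.
Q* ≈ 2646.015.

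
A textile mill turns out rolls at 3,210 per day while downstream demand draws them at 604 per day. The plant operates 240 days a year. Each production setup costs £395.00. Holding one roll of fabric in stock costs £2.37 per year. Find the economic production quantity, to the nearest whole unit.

Annual demand D = 604 × 240 = 144,960.
Production build-up factor (1 − d/p) = 1 − 604/3,210 = 0.8118.
Q* = √(2DS / (H(1 − d/p))) = √(2 × 144,960 × 395 / (2.37 × 0.8118)).
= √(114,518,400 / 1.9241) ≈ 7714.873.

Q* ≈ 7,715 rolls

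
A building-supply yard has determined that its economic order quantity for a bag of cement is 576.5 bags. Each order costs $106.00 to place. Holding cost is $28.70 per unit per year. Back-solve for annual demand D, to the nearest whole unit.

Invert the EOQ relation Q*² = 2DS/H.
From Q* = √(2DS/H): D = Q*²H / (2S) = 576.5² × 28.7 / (2 × 106) = 44992.970.

D ≈ 44,993 bags per year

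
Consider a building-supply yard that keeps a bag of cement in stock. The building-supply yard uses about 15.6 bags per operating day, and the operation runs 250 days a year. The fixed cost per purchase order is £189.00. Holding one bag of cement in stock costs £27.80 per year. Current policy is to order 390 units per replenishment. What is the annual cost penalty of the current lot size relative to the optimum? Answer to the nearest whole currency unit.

Annual demand D = 15.6 × 250 = 3,900.
EOQ = √(2DS/H) = √(2 × 3,900 × 189 / 27.8) ≈ 230.28.
Cost at Q* = (D/Q*)S + (Q*/2)H = √(2DSH) ≈ £6,401.78.
Cost at Q = 390: (3,900/390)×189 + (390/2)×27.8 = £1,890.00 + £5,421.00 = £7,311.00.
Excess = £7,311.00 − £6,401.78 = £909.22.

Extra cost ≈ £909 per year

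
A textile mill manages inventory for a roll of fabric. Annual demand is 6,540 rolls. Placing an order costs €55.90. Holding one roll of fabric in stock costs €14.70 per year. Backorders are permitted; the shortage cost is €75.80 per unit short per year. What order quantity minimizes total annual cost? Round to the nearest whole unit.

With planned backorders, Q* = √(2DS/H) · √((H+B)/B).
√(2DS/H) = √(2 × 6,540 × 55.9 / 14.7) = 223.024.
√((H+B)/B) = √((14.7+75.8)/75.8) = 1.0927.
Q* ≈ 243.692.

Q* ≈ 244 rolls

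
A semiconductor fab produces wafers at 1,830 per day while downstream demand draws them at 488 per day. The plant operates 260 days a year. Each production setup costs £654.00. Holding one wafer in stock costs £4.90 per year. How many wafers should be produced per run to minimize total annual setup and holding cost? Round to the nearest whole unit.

Q* ≈ 6,796 wafers

Annual demand D = 488 × 260 = 126,880.
Production build-up factor (1 − d/p) = 1 − 488/1,830 = 0.7333.
Q* = √(2DS / (H(1 − d/p))) = √(2 × 126,880 × 654 / (4.9 × 0.7333)).
= √(165,959,040 / 3.5933) ≈ 6795.974.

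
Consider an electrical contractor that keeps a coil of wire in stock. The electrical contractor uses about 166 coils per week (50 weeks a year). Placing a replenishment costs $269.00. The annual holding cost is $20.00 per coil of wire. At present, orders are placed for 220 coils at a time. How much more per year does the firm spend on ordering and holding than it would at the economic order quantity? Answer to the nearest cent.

Extra cost ≈ $2,898.35 per year

Annual demand D = 166 × 50 = 8,300.
EOQ = √(2DS/H) = √(2 × 8,300 × 269 / 20) ≈ 472.51.
Cost at Q* = (D/Q*)S + (Q*/2)H = √(2DSH) ≈ $9,450.29.
Cost at Q = 220: (8,300/220)×269 + (220/2)×20 = $10,148.64 + $2,200.00 = $12,348.64.
Excess = $12,348.64 − $9,450.29 = $2,898.35.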